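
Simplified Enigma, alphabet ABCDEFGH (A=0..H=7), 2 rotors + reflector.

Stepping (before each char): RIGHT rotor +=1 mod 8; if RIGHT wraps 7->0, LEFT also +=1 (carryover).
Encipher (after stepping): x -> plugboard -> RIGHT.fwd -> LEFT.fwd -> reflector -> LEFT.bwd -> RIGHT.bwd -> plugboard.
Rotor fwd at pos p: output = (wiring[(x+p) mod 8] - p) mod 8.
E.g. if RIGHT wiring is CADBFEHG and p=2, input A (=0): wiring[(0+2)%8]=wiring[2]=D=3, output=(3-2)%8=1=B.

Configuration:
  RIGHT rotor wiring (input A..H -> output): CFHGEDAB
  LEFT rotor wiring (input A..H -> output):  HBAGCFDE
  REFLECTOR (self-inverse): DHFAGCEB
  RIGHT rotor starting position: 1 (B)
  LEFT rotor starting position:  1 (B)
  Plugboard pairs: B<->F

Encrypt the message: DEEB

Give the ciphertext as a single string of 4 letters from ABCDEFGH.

Char 1 ('D'): step: R->2, L=1; D->plug->D->R->B->L->H->refl->B->L'->D->R'->H->plug->H
Char 2 ('E'): step: R->3, L=1; E->plug->E->R->G->L->D->refl->A->L'->A->R'->C->plug->C
Char 3 ('E'): step: R->4, L=1; E->plug->E->R->G->L->D->refl->A->L'->A->R'->A->plug->A
Char 4 ('B'): step: R->5, L=1; B->plug->F->R->C->L->F->refl->C->L'->F->R'->D->plug->D

Answer: HCAD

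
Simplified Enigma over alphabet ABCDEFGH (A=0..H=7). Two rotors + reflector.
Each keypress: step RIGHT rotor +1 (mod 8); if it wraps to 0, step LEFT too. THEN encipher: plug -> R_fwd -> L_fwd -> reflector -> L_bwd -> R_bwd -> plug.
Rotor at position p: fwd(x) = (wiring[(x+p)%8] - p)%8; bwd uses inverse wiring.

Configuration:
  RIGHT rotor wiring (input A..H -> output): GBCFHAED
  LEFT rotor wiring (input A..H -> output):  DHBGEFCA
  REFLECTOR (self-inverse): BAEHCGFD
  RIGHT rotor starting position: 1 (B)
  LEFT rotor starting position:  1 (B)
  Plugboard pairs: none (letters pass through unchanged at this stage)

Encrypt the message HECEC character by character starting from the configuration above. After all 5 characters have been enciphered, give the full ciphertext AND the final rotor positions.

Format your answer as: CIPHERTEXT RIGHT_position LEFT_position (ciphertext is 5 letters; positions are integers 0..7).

Char 1 ('H'): step: R->2, L=1; H->plug->H->R->H->L->C->refl->E->L'->E->R'->G->plug->G
Char 2 ('E'): step: R->3, L=1; E->plug->E->R->A->L->G->refl->F->L'->C->R'->A->plug->A
Char 3 ('C'): step: R->4, L=1; C->plug->C->R->A->L->G->refl->F->L'->C->R'->E->plug->E
Char 4 ('E'): step: R->5, L=1; E->plug->E->R->E->L->E->refl->C->L'->H->R'->B->plug->B
Char 5 ('C'): step: R->6, L=1; C->plug->C->R->A->L->G->refl->F->L'->C->R'->H->plug->H
Final: ciphertext=GAEBH, RIGHT=6, LEFT=1

Answer: GAEBH 6 1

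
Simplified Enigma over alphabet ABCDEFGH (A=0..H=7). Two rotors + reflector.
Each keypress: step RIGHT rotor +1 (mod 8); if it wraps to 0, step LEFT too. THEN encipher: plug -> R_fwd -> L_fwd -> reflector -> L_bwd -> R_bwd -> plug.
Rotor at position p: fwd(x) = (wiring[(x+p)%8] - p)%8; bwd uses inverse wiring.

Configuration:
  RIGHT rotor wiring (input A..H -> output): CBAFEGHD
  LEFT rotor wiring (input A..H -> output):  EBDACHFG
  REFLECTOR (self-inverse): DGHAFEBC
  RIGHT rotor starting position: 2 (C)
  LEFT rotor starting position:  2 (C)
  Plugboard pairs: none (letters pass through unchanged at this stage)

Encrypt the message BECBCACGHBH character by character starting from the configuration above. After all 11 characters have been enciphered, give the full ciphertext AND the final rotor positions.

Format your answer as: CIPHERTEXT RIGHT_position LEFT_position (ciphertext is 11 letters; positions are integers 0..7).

Char 1 ('B'): step: R->3, L=2; B->plug->B->R->B->L->G->refl->B->L'->A->R'->E->plug->E
Char 2 ('E'): step: R->4, L=2; E->plug->E->R->G->L->C->refl->H->L'->H->R'->D->plug->D
Char 3 ('C'): step: R->5, L=2; C->plug->C->R->G->L->C->refl->H->L'->H->R'->H->plug->H
Char 4 ('B'): step: R->6, L=2; B->plug->B->R->F->L->E->refl->F->L'->D->R'->D->plug->D
Char 5 ('C'): step: R->7, L=2; C->plug->C->R->C->L->A->refl->D->L'->E->R'->A->plug->A
Char 6 ('A'): step: R->0, L->3 (L advanced); A->plug->A->R->C->L->E->refl->F->L'->A->R'->C->plug->C
Char 7 ('C'): step: R->1, L=3; C->plug->C->R->E->L->D->refl->A->L'->H->R'->B->plug->B
Char 8 ('G'): step: R->2, L=3; G->plug->G->R->A->L->F->refl->E->L'->C->R'->C->plug->C
Char 9 ('H'): step: R->3, L=3; H->plug->H->R->F->L->B->refl->G->L'->G->R'->G->plug->G
Char 10 ('B'): step: R->4, L=3; B->plug->B->R->C->L->E->refl->F->L'->A->R'->A->plug->A
Char 11 ('H'): step: R->5, L=3; H->plug->H->R->H->L->A->refl->D->L'->E->R'->E->plug->E
Final: ciphertext=EDHDACBCGAE, RIGHT=5, LEFT=3

Answer: EDHDACBCGAE 5 3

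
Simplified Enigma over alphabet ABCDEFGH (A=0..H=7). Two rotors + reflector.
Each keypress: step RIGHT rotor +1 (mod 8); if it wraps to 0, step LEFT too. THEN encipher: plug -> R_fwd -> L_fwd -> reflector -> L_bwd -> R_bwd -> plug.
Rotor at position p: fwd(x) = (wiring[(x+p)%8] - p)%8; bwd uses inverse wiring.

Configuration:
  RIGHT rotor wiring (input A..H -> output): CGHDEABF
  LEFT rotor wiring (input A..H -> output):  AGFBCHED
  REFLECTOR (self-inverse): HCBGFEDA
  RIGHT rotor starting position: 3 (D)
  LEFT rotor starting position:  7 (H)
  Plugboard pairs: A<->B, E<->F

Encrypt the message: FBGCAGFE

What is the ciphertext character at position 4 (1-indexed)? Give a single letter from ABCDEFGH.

Char 1 ('F'): step: R->4, L=7; F->plug->E->R->G->L->A->refl->H->L'->C->R'->F->plug->E
Char 2 ('B'): step: R->5, L=7; B->plug->A->R->D->L->G->refl->D->L'->F->R'->D->plug->D
Char 3 ('G'): step: R->6, L=7; G->plug->G->R->G->L->A->refl->H->L'->C->R'->H->plug->H
Char 4 ('C'): step: R->7, L=7; C->plug->C->R->H->L->F->refl->E->L'->A->R'->D->plug->D

D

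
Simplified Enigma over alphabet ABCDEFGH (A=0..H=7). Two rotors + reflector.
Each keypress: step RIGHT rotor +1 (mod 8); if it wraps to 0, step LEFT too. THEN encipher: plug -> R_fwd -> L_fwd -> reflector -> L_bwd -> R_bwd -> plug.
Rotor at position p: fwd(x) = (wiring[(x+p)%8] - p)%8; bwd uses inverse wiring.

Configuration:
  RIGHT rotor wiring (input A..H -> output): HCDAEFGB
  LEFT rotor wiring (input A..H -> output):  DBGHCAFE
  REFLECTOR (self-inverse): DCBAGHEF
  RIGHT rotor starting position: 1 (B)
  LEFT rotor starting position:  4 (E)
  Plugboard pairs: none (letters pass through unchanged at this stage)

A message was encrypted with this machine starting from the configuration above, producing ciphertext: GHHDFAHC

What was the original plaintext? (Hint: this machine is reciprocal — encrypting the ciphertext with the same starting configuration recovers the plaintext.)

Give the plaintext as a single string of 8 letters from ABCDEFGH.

Answer: EBDFGGDB

Derivation:
Char 1 ('G'): step: R->2, L=4; G->plug->G->R->F->L->F->refl->H->L'->E->R'->E->plug->E
Char 2 ('H'): step: R->3, L=4; H->plug->H->R->A->L->G->refl->E->L'->B->R'->B->plug->B
Char 3 ('H'): step: R->4, L=4; H->plug->H->R->E->L->H->refl->F->L'->F->R'->D->plug->D
Char 4 ('D'): step: R->5, L=4; D->plug->D->R->C->L->B->refl->C->L'->G->R'->F->plug->F
Char 5 ('F'): step: R->6, L=4; F->plug->F->R->C->L->B->refl->C->L'->G->R'->G->plug->G
Char 6 ('A'): step: R->7, L=4; A->plug->A->R->C->L->B->refl->C->L'->G->R'->G->plug->G
Char 7 ('H'): step: R->0, L->5 (L advanced); H->plug->H->R->B->L->A->refl->D->L'->A->R'->D->plug->D
Char 8 ('C'): step: R->1, L=5; C->plug->C->R->H->L->F->refl->H->L'->C->R'->B->plug->B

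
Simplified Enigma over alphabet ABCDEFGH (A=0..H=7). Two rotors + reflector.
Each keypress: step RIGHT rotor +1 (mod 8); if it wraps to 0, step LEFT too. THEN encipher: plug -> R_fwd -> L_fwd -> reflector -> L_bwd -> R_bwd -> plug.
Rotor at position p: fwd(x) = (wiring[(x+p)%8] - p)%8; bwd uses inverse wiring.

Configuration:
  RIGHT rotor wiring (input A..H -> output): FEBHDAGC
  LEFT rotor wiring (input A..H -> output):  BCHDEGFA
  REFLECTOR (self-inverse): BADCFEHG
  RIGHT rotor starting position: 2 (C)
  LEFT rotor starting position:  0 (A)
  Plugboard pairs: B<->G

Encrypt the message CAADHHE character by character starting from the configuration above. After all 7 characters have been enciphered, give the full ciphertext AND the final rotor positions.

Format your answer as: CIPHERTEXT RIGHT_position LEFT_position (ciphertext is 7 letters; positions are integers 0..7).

Answer: FFGGEEG 1 1

Derivation:
Char 1 ('C'): step: R->3, L=0; C->plug->C->R->F->L->G->refl->H->L'->C->R'->F->plug->F
Char 2 ('A'): step: R->4, L=0; A->plug->A->R->H->L->A->refl->B->L'->A->R'->F->plug->F
Char 3 ('A'): step: R->5, L=0; A->plug->A->R->D->L->D->refl->C->L'->B->R'->B->plug->G
Char 4 ('D'): step: R->6, L=0; D->plug->D->R->G->L->F->refl->E->L'->E->R'->B->plug->G
Char 5 ('H'): step: R->7, L=0; H->plug->H->R->H->L->A->refl->B->L'->A->R'->E->plug->E
Char 6 ('H'): step: R->0, L->1 (L advanced); H->plug->H->R->C->L->C->refl->D->L'->D->R'->E->plug->E
Char 7 ('E'): step: R->1, L=1; E->plug->E->R->H->L->A->refl->B->L'->A->R'->B->plug->G
Final: ciphertext=FFGGEEG, RIGHT=1, LEFT=1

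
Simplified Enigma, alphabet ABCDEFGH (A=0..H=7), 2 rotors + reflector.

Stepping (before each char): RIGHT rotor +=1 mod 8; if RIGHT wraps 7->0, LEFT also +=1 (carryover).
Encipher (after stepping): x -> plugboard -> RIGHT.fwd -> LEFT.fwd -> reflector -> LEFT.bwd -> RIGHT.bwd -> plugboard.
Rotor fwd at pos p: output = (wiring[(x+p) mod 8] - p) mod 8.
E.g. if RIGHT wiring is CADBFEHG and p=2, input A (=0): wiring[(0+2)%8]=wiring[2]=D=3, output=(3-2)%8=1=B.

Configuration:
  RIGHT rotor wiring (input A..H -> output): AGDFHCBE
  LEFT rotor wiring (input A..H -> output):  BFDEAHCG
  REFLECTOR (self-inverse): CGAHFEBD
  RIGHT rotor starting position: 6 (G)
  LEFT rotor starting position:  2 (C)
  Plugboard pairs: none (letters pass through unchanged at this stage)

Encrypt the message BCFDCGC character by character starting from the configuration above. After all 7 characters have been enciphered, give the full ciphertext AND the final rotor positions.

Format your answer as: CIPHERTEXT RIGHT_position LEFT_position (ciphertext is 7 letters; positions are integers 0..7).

Answer: DHACDBF 5 3

Derivation:
Char 1 ('B'): step: R->7, L=2; B->plug->B->R->B->L->C->refl->A->L'->E->R'->D->plug->D
Char 2 ('C'): step: R->0, L->3 (L advanced); C->plug->C->R->D->L->H->refl->D->L'->E->R'->H->plug->H
Char 3 ('F'): step: R->1, L=3; F->plug->F->R->A->L->B->refl->G->L'->F->R'->A->plug->A
Char 4 ('D'): step: R->2, L=3; D->plug->D->R->A->L->B->refl->G->L'->F->R'->C->plug->C
Char 5 ('C'): step: R->3, L=3; C->plug->C->R->H->L->A->refl->C->L'->G->R'->D->plug->D
Char 6 ('G'): step: R->4, L=3; G->plug->G->R->H->L->A->refl->C->L'->G->R'->B->plug->B
Char 7 ('C'): step: R->5, L=3; C->plug->C->R->H->L->A->refl->C->L'->G->R'->F->plug->F
Final: ciphertext=DHACDBF, RIGHT=5, LEFT=3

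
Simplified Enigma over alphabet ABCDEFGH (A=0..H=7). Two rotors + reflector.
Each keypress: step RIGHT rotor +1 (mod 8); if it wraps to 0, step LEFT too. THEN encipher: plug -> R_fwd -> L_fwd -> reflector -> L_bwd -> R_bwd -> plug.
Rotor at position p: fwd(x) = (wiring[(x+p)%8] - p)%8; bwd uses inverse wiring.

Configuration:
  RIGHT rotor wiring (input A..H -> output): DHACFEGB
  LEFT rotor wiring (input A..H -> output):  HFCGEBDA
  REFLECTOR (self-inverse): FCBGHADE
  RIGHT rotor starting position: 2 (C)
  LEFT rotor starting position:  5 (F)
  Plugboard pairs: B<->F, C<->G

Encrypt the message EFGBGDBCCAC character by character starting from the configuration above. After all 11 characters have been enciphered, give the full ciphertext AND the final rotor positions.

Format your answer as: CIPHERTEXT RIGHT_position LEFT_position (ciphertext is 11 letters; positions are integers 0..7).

Answer: DECGHHCDDGH 5 6

Derivation:
Char 1 ('E'): step: R->3, L=5; E->plug->E->R->G->L->B->refl->C->L'->D->R'->D->plug->D
Char 2 ('F'): step: R->4, L=5; F->plug->B->R->A->L->E->refl->H->L'->H->R'->E->plug->E
Char 3 ('G'): step: R->5, L=5; G->plug->C->R->E->L->A->refl->F->L'->F->R'->G->plug->C
Char 4 ('B'): step: R->6, L=5; B->plug->F->R->E->L->A->refl->F->L'->F->R'->C->plug->G
Char 5 ('G'): step: R->7, L=5; G->plug->C->R->A->L->E->refl->H->L'->H->R'->H->plug->H
Char 6 ('D'): step: R->0, L->6 (L advanced); D->plug->D->R->C->L->B->refl->C->L'->B->R'->H->plug->H
Char 7 ('B'): step: R->1, L=6; B->plug->F->R->F->L->A->refl->F->L'->A->R'->G->plug->C
Char 8 ('C'): step: R->2, L=6; C->plug->G->R->B->L->C->refl->B->L'->C->R'->D->plug->D
Char 9 ('C'): step: R->3, L=6; C->plug->G->R->E->L->E->refl->H->L'->D->R'->D->plug->D
Char 10 ('A'): step: R->4, L=6; A->plug->A->R->B->L->C->refl->B->L'->C->R'->C->plug->G
Char 11 ('C'): step: R->5, L=6; C->plug->G->R->F->L->A->refl->F->L'->A->R'->H->plug->H
Final: ciphertext=DECGHHCDDGH, RIGHT=5, LEFT=6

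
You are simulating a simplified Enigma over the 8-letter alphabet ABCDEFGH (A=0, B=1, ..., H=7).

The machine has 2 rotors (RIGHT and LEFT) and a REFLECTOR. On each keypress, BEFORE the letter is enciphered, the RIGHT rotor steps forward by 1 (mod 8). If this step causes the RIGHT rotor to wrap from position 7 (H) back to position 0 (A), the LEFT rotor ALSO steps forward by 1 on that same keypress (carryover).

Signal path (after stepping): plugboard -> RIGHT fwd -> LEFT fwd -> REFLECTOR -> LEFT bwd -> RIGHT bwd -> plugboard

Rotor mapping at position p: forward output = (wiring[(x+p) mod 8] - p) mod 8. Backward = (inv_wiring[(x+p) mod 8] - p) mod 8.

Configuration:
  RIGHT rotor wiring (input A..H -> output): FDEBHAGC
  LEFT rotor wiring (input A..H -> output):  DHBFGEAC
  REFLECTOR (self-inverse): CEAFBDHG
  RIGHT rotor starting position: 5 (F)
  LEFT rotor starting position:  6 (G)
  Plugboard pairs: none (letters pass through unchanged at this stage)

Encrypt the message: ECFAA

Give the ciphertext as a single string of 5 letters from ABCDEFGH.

Char 1 ('E'): step: R->6, L=6; E->plug->E->R->G->L->A->refl->C->L'->A->R'->A->plug->A
Char 2 ('C'): step: R->7, L=6; C->plug->C->R->E->L->D->refl->F->L'->C->R'->E->plug->E
Char 3 ('F'): step: R->0, L->7 (L advanced); F->plug->F->R->A->L->D->refl->F->L'->G->R'->G->plug->G
Char 4 ('A'): step: R->1, L=7; A->plug->A->R->C->L->A->refl->C->L'->D->R'->B->plug->B
Char 5 ('A'): step: R->2, L=7; A->plug->A->R->C->L->A->refl->C->L'->D->R'->G->plug->G

Answer: AEGBG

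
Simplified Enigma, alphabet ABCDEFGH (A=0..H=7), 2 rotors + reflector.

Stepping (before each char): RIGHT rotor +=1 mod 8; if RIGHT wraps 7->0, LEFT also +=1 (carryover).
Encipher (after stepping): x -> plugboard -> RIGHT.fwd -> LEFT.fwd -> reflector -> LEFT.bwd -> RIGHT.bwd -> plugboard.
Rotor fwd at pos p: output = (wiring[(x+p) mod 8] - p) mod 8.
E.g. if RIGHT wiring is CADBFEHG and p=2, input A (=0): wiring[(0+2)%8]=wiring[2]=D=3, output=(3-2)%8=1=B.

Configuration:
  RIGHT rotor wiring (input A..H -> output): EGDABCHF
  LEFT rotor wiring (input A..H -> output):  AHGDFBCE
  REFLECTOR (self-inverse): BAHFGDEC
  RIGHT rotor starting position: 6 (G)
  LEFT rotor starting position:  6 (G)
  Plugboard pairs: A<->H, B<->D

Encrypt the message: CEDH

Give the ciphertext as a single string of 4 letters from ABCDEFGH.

Char 1 ('C'): step: R->7, L=6; C->plug->C->R->H->L->D->refl->F->L'->F->R'->B->plug->D
Char 2 ('E'): step: R->0, L->7 (L advanced); E->plug->E->R->B->L->B->refl->A->L'->C->R'->F->plug->F
Char 3 ('D'): step: R->1, L=7; D->plug->B->R->C->L->A->refl->B->L'->B->R'->E->plug->E
Char 4 ('H'): step: R->2, L=7; H->plug->A->R->B->L->B->refl->A->L'->C->R'->G->plug->G

Answer: DFEG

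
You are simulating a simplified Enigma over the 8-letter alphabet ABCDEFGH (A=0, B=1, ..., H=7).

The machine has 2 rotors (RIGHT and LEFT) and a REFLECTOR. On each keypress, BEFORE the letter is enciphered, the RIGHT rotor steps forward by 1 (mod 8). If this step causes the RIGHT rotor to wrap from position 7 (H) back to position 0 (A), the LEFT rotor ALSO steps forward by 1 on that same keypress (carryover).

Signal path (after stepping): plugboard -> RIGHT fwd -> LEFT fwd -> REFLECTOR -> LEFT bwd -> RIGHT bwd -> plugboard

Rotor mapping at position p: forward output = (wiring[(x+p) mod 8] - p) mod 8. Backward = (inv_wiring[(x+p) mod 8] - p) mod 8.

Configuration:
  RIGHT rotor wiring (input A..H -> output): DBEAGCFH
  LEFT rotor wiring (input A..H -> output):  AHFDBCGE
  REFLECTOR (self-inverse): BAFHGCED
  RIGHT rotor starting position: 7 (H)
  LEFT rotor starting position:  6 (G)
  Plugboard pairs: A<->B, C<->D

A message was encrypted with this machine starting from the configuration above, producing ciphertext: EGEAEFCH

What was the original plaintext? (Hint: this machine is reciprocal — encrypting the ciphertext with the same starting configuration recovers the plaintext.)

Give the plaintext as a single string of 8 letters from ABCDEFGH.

Char 1 ('E'): step: R->0, L->7 (L advanced); E->plug->E->R->G->L->D->refl->H->L'->H->R'->H->plug->H
Char 2 ('G'): step: R->1, L=7; G->plug->G->R->G->L->D->refl->H->L'->H->R'->C->plug->D
Char 3 ('E'): step: R->2, L=7; E->plug->E->R->D->L->G->refl->E->L'->E->R'->C->plug->D
Char 4 ('A'): step: R->3, L=7; A->plug->B->R->D->L->G->refl->E->L'->E->R'->E->plug->E
Char 5 ('E'): step: R->4, L=7; E->plug->E->R->H->L->H->refl->D->L'->G->R'->B->plug->A
Char 6 ('F'): step: R->5, L=7; F->plug->F->R->H->L->H->refl->D->L'->G->R'->D->plug->C
Char 7 ('C'): step: R->6, L=7; C->plug->D->R->D->L->G->refl->E->L'->E->R'->H->plug->H
Char 8 ('H'): step: R->7, L=7; H->plug->H->R->G->L->D->refl->H->L'->H->R'->F->plug->F

Answer: HDDEACHF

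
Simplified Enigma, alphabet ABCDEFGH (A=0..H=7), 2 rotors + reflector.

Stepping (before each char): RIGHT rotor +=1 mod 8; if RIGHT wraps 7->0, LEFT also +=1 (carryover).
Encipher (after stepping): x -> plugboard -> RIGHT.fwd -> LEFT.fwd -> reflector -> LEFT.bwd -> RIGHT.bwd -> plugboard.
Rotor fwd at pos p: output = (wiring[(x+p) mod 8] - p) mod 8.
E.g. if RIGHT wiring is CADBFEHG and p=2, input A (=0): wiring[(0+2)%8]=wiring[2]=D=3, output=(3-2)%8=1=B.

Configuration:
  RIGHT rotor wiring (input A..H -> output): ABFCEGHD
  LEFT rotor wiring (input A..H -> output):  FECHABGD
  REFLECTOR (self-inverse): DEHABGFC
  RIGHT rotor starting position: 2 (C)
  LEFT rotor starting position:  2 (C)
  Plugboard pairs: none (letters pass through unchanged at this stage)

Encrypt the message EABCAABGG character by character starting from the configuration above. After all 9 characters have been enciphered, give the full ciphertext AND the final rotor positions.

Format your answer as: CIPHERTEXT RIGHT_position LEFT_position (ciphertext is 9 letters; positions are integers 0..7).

Answer: GHAAFFDBE 3 3

Derivation:
Char 1 ('E'): step: R->3, L=2; E->plug->E->R->A->L->A->refl->D->L'->G->R'->G->plug->G
Char 2 ('A'): step: R->4, L=2; A->plug->A->R->A->L->A->refl->D->L'->G->R'->H->plug->H
Char 3 ('B'): step: R->5, L=2; B->plug->B->R->C->L->G->refl->F->L'->B->R'->A->plug->A
Char 4 ('C'): step: R->6, L=2; C->plug->C->R->C->L->G->refl->F->L'->B->R'->A->plug->A
Char 5 ('A'): step: R->7, L=2; A->plug->A->R->E->L->E->refl->B->L'->F->R'->F->plug->F
Char 6 ('A'): step: R->0, L->3 (L advanced); A->plug->A->R->A->L->E->refl->B->L'->G->R'->F->plug->F
Char 7 ('B'): step: R->1, L=3; B->plug->B->R->E->L->A->refl->D->L'->D->R'->D->plug->D
Char 8 ('G'): step: R->2, L=3; G->plug->G->R->G->L->B->refl->E->L'->A->R'->B->plug->B
Char 9 ('G'): step: R->3, L=3; G->plug->G->R->G->L->B->refl->E->L'->A->R'->E->plug->E
Final: ciphertext=GHAAFFDBE, RIGHT=3, LEFT=3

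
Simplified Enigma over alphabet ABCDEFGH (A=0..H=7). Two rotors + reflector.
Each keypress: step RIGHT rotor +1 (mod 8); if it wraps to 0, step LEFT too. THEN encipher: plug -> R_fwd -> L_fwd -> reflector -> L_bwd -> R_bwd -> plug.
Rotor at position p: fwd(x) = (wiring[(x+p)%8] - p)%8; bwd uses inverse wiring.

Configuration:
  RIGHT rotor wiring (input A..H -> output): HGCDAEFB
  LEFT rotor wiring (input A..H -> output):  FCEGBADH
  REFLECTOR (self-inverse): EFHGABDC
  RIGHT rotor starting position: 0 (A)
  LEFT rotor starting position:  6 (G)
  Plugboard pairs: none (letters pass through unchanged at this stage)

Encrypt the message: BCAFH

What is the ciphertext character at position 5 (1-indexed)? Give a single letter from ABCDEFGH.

Char 1 ('B'): step: R->1, L=6; B->plug->B->R->B->L->B->refl->F->L'->A->R'->G->plug->G
Char 2 ('C'): step: R->2, L=6; C->plug->C->R->G->L->D->refl->G->L'->E->R'->H->plug->H
Char 3 ('A'): step: R->3, L=6; A->plug->A->R->A->L->F->refl->B->L'->B->R'->C->plug->C
Char 4 ('F'): step: R->4, L=6; F->plug->F->R->C->L->H->refl->C->L'->H->R'->H->plug->H
Char 5 ('H'): step: R->5, L=6; H->plug->H->R->D->L->E->refl->A->L'->F->R'->F->plug->F

F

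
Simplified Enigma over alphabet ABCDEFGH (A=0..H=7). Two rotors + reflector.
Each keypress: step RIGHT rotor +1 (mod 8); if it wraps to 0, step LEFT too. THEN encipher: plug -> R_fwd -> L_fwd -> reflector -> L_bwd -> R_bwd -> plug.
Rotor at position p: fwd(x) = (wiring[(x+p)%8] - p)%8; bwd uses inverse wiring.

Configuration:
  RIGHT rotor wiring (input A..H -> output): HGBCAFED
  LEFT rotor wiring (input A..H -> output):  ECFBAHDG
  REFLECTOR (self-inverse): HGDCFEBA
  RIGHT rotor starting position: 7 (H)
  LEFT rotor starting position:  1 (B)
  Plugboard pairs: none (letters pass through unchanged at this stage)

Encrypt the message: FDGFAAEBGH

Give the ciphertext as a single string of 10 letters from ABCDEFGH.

Char 1 ('F'): step: R->0, L->2 (L advanced); F->plug->F->R->F->L->E->refl->F->L'->D->R'->H->plug->H
Char 2 ('D'): step: R->1, L=2; D->plug->D->R->H->L->A->refl->H->L'->B->R'->C->plug->C
Char 3 ('G'): step: R->2, L=2; G->plug->G->R->F->L->E->refl->F->L'->D->R'->D->plug->D
Char 4 ('F'): step: R->3, L=2; F->plug->F->R->E->L->B->refl->G->L'->C->R'->C->plug->C
Char 5 ('A'): step: R->4, L=2; A->plug->A->R->E->L->B->refl->G->L'->C->R'->F->plug->F
Char 6 ('A'): step: R->5, L=2; A->plug->A->R->A->L->D->refl->C->L'->G->R'->C->plug->C
Char 7 ('E'): step: R->6, L=2; E->plug->E->R->D->L->F->refl->E->L'->F->R'->B->plug->B
Char 8 ('B'): step: R->7, L=2; B->plug->B->R->A->L->D->refl->C->L'->G->R'->G->plug->G
Char 9 ('G'): step: R->0, L->3 (L advanced); G->plug->G->R->E->L->D->refl->C->L'->H->R'->A->plug->A
Char 10 ('H'): step: R->1, L=3; H->plug->H->R->G->L->H->refl->A->L'->D->R'->F->plug->F

Answer: HCDCFCBGAF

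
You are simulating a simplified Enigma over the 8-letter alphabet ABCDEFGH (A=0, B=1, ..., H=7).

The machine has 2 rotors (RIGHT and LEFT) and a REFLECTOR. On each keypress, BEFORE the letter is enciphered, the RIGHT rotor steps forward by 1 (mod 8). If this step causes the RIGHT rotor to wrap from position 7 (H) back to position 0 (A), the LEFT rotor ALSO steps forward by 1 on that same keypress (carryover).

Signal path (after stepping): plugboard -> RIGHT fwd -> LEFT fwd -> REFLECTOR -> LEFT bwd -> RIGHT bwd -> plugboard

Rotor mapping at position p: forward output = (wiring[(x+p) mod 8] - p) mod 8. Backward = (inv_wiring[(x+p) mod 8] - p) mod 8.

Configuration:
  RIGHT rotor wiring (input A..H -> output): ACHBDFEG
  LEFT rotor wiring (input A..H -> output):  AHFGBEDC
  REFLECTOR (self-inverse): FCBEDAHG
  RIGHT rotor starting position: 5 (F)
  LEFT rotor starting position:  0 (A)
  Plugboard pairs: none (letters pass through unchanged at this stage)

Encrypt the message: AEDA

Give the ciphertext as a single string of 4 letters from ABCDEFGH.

Answer: GDGE

Derivation:
Char 1 ('A'): step: R->6, L=0; A->plug->A->R->G->L->D->refl->E->L'->F->R'->G->plug->G
Char 2 ('E'): step: R->7, L=0; E->plug->E->R->C->L->F->refl->A->L'->A->R'->D->plug->D
Char 3 ('D'): step: R->0, L->1 (L advanced); D->plug->D->R->B->L->E->refl->D->L'->E->R'->G->plug->G
Char 4 ('A'): step: R->1, L=1; A->plug->A->R->B->L->E->refl->D->L'->E->R'->E->plug->E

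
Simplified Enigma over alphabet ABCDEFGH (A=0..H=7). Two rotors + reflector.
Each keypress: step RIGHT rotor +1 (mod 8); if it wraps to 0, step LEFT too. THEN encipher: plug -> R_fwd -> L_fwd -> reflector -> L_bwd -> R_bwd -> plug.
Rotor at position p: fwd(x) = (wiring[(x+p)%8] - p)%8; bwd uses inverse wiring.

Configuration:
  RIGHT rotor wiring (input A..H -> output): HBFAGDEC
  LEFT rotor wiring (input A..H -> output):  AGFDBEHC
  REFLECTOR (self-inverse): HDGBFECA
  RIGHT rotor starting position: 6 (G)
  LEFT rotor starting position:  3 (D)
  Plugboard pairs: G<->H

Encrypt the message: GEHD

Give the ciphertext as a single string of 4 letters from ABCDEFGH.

Char 1 ('G'): step: R->7, L=3; G->plug->H->R->F->L->F->refl->E->L'->D->R'->A->plug->A
Char 2 ('E'): step: R->0, L->4 (L advanced); E->plug->E->R->G->L->B->refl->D->L'->C->R'->H->plug->G
Char 3 ('H'): step: R->1, L=4; H->plug->G->R->B->L->A->refl->H->L'->H->R'->C->plug->C
Char 4 ('D'): step: R->2, L=4; D->plug->D->R->B->L->A->refl->H->L'->H->R'->H->plug->G

Answer: AGCG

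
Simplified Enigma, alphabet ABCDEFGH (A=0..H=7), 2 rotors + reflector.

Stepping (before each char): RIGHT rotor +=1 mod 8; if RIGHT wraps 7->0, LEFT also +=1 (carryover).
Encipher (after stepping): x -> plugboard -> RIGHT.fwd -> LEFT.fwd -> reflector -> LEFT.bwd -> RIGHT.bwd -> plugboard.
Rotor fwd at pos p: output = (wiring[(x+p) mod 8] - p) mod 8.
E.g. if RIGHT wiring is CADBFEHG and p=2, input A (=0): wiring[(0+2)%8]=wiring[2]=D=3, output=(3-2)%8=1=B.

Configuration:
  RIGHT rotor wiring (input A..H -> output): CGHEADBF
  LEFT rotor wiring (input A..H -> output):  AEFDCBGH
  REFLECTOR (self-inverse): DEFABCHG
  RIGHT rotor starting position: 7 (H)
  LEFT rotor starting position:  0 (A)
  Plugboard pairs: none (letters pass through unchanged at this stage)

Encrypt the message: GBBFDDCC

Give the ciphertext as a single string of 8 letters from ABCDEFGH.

Answer: FDADGFDA

Derivation:
Char 1 ('G'): step: R->0, L->1 (L advanced); G->plug->G->R->B->L->E->refl->B->L'->D->R'->F->plug->F
Char 2 ('B'): step: R->1, L=1; B->plug->B->R->G->L->G->refl->H->L'->H->R'->D->plug->D
Char 3 ('B'): step: R->2, L=1; B->plug->B->R->C->L->C->refl->F->L'->F->R'->A->plug->A
Char 4 ('F'): step: R->3, L=1; F->plug->F->R->H->L->H->refl->G->L'->G->R'->D->plug->D
Char 5 ('D'): step: R->4, L=1; D->plug->D->R->B->L->E->refl->B->L'->D->R'->G->plug->G
Char 6 ('D'): step: R->5, L=1; D->plug->D->R->F->L->F->refl->C->L'->C->R'->F->plug->F
Char 7 ('C'): step: R->6, L=1; C->plug->C->R->E->L->A->refl->D->L'->A->R'->D->plug->D
Char 8 ('C'): step: R->7, L=1; C->plug->C->R->H->L->H->refl->G->L'->G->R'->A->plug->A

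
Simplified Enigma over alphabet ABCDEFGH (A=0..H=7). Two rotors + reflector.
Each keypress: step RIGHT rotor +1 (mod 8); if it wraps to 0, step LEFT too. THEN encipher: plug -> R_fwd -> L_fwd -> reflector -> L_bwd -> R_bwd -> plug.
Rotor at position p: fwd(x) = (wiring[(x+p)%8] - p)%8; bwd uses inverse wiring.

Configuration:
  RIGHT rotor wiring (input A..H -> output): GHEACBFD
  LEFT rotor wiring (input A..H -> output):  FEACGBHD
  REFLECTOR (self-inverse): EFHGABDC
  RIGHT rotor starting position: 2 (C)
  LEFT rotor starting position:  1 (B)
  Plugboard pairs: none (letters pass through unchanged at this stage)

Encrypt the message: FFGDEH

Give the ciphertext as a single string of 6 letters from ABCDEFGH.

Char 1 ('F'): step: R->3, L=1; F->plug->F->R->D->L->F->refl->B->L'->C->R'->D->plug->D
Char 2 ('F'): step: R->4, L=1; F->plug->F->R->D->L->F->refl->B->L'->C->R'->E->plug->E
Char 3 ('G'): step: R->5, L=1; G->plug->G->R->D->L->F->refl->B->L'->C->R'->E->plug->E
Char 4 ('D'): step: R->6, L=1; D->plug->D->R->B->L->H->refl->C->L'->G->R'->E->plug->E
Char 5 ('E'): step: R->7, L=1; E->plug->E->R->B->L->H->refl->C->L'->G->R'->H->plug->H
Char 6 ('H'): step: R->0, L->2 (L advanced); H->plug->H->R->D->L->H->refl->C->L'->H->R'->B->plug->B

Answer: DEEEHB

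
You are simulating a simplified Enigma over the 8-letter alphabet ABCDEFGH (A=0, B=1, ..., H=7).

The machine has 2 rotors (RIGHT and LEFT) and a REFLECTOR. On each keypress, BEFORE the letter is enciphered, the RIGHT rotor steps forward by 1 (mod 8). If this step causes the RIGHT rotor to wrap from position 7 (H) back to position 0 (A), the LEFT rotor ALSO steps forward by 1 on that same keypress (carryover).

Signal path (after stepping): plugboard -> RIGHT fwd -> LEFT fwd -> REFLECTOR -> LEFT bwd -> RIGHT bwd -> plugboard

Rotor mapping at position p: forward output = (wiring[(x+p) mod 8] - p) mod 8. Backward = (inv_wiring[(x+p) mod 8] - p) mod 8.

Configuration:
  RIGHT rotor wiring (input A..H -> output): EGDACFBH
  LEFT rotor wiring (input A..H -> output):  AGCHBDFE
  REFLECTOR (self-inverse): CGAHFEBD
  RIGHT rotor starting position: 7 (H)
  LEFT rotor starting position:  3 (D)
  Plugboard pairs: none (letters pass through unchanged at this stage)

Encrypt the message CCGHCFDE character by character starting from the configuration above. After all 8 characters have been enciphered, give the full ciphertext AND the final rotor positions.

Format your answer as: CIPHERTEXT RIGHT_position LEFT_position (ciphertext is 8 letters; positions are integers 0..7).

Answer: FDBEDCGC 7 4

Derivation:
Char 1 ('C'): step: R->0, L->4 (L advanced); C->plug->C->R->D->L->A->refl->C->L'->F->R'->F->plug->F
Char 2 ('C'): step: R->1, L=4; C->plug->C->R->H->L->D->refl->H->L'->B->R'->D->plug->D
Char 3 ('G'): step: R->2, L=4; G->plug->G->R->C->L->B->refl->G->L'->G->R'->B->plug->B
Char 4 ('H'): step: R->3, L=4; H->plug->H->R->A->L->F->refl->E->L'->E->R'->E->plug->E
Char 5 ('C'): step: R->4, L=4; C->plug->C->R->F->L->C->refl->A->L'->D->R'->D->plug->D
Char 6 ('F'): step: R->5, L=4; F->plug->F->R->G->L->G->refl->B->L'->C->R'->C->plug->C
Char 7 ('D'): step: R->6, L=4; D->plug->D->R->A->L->F->refl->E->L'->E->R'->G->plug->G
Char 8 ('E'): step: R->7, L=4; E->plug->E->R->B->L->H->refl->D->L'->H->R'->C->plug->C
Final: ciphertext=FDBEDCGC, RIGHT=7, LEFT=4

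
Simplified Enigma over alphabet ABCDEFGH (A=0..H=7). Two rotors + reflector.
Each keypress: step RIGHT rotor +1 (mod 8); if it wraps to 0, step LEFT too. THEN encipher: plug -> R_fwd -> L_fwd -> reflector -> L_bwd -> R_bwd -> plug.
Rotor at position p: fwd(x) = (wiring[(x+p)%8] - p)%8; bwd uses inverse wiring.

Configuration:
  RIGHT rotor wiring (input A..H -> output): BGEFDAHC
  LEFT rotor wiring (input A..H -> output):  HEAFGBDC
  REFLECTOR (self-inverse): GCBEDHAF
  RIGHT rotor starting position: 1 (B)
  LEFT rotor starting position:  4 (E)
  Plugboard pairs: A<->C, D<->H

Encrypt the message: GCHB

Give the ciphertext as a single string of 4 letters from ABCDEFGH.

Answer: FDBE

Derivation:
Char 1 ('G'): step: R->2, L=4; G->plug->G->R->H->L->B->refl->C->L'->A->R'->F->plug->F
Char 2 ('C'): step: R->3, L=4; C->plug->A->R->C->L->H->refl->F->L'->B->R'->H->plug->D
Char 3 ('H'): step: R->4, L=4; H->plug->D->R->G->L->E->refl->D->L'->E->R'->B->plug->B
Char 4 ('B'): step: R->5, L=4; B->plug->B->R->C->L->H->refl->F->L'->B->R'->E->plug->E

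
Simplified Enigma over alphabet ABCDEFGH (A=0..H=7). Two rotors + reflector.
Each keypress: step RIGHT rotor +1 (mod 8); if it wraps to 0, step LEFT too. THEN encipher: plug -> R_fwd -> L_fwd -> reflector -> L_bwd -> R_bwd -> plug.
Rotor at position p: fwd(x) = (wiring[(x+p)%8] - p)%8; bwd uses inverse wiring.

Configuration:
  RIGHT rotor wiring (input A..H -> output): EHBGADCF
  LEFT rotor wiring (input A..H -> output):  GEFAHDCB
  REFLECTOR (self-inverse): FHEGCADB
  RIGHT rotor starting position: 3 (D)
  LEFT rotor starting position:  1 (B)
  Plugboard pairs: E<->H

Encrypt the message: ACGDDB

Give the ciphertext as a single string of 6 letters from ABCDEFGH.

Answer: DEEBBF

Derivation:
Char 1 ('A'): step: R->4, L=1; A->plug->A->R->E->L->C->refl->E->L'->B->R'->D->plug->D
Char 2 ('C'): step: R->5, L=1; C->plug->C->R->A->L->D->refl->G->L'->D->R'->H->plug->E
Char 3 ('G'): step: R->6, L=1; G->plug->G->R->C->L->H->refl->B->L'->F->R'->H->plug->E
Char 4 ('D'): step: R->7, L=1; D->plug->D->R->C->L->H->refl->B->L'->F->R'->B->plug->B
Char 5 ('D'): step: R->0, L->2 (L advanced); D->plug->D->R->G->L->E->refl->C->L'->H->R'->B->plug->B
Char 6 ('B'): step: R->1, L=2; B->plug->B->R->A->L->D->refl->G->L'->B->R'->F->plug->F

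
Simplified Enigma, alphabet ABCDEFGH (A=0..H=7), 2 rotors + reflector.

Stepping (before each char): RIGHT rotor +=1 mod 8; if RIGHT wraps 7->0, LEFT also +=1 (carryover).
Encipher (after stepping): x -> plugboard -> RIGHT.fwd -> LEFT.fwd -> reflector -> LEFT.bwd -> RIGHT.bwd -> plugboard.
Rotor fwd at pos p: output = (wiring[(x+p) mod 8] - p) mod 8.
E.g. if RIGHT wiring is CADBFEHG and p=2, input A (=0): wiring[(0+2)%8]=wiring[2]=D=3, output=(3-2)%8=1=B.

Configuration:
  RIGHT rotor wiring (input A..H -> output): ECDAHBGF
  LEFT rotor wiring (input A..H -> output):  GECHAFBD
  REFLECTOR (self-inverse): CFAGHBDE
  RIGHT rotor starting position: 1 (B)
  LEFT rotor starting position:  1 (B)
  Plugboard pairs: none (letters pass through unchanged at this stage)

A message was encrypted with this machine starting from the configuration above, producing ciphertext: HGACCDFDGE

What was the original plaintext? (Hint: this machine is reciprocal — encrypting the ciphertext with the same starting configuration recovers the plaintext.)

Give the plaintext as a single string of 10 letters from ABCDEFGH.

Answer: GFHHECHGFD

Derivation:
Char 1 ('H'): step: R->2, L=1; H->plug->H->R->A->L->D->refl->G->L'->C->R'->G->plug->G
Char 2 ('G'): step: R->3, L=1; G->plug->G->R->H->L->F->refl->B->L'->B->R'->F->plug->F
Char 3 ('A'): step: R->4, L=1; A->plug->A->R->D->L->H->refl->E->L'->E->R'->H->plug->H
Char 4 ('C'): step: R->5, L=1; C->plug->C->R->A->L->D->refl->G->L'->C->R'->H->plug->H
Char 5 ('C'): step: R->6, L=1; C->plug->C->R->G->L->C->refl->A->L'->F->R'->E->plug->E
Char 6 ('D'): step: R->7, L=1; D->plug->D->R->E->L->E->refl->H->L'->D->R'->C->plug->C
Char 7 ('F'): step: R->0, L->2 (L advanced); F->plug->F->R->B->L->F->refl->B->L'->F->R'->H->plug->H
Char 8 ('D'): step: R->1, L=2; D->plug->D->R->G->L->E->refl->H->L'->E->R'->G->plug->G
Char 9 ('G'): step: R->2, L=2; G->plug->G->R->C->L->G->refl->D->L'->D->R'->F->plug->F
Char 10 ('E'): step: R->3, L=2; E->plug->E->R->C->L->G->refl->D->L'->D->R'->D->plug->D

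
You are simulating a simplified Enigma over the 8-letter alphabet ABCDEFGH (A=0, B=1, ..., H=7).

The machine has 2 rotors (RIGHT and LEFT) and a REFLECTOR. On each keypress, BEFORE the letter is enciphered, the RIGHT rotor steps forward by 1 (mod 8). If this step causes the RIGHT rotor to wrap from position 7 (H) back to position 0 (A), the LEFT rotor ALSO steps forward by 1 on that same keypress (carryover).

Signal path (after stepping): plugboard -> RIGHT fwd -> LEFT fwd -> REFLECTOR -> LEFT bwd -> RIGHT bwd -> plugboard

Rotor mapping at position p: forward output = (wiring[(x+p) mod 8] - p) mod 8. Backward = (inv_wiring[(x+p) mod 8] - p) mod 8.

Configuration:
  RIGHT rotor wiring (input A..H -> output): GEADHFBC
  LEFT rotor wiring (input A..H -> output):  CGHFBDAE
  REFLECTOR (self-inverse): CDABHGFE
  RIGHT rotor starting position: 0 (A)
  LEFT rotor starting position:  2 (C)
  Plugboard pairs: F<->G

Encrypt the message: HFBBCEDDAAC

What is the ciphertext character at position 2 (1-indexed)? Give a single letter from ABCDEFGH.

Char 1 ('H'): step: R->1, L=2; H->plug->H->R->F->L->C->refl->A->L'->G->R'->D->plug->D
Char 2 ('F'): step: R->2, L=2; F->plug->G->R->E->L->G->refl->F->L'->A->R'->F->plug->G

G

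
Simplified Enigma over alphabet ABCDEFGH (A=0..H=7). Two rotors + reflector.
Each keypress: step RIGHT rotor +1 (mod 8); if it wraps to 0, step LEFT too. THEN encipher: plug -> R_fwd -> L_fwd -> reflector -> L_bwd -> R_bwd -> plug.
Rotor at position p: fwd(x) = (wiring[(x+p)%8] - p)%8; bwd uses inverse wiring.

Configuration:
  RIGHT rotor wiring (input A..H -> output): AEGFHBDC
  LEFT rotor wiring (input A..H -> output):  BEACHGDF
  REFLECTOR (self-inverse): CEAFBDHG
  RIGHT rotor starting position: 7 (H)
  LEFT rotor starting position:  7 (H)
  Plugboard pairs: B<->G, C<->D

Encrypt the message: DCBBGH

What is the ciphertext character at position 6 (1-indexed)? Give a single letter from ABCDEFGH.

Char 1 ('D'): step: R->0, L->0 (L advanced); D->plug->C->R->G->L->D->refl->F->L'->H->R'->E->plug->E
Char 2 ('C'): step: R->1, L=0; C->plug->D->R->G->L->D->refl->F->L'->H->R'->H->plug->H
Char 3 ('B'): step: R->2, L=0; B->plug->G->R->G->L->D->refl->F->L'->H->R'->D->plug->C
Char 4 ('B'): step: R->3, L=0; B->plug->G->R->B->L->E->refl->B->L'->A->R'->D->plug->C
Char 5 ('G'): step: R->4, L=0; G->plug->B->R->F->L->G->refl->H->L'->E->R'->E->plug->E
Char 6 ('H'): step: R->5, L=0; H->plug->H->R->C->L->A->refl->C->L'->D->R'->D->plug->C

C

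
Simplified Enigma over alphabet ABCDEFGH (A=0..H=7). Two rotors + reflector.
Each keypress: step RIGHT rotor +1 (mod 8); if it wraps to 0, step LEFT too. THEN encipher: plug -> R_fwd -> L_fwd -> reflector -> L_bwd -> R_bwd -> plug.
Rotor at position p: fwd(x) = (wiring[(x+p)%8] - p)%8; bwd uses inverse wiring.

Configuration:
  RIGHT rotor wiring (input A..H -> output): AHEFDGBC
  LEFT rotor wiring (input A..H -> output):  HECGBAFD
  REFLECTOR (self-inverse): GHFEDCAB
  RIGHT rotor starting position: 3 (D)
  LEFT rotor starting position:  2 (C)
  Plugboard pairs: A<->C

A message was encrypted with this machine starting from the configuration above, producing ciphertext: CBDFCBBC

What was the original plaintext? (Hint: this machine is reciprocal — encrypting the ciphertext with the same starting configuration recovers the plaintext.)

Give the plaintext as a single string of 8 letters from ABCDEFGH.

Char 1 ('C'): step: R->4, L=2; C->plug->A->R->H->L->C->refl->F->L'->G->R'->D->plug->D
Char 2 ('B'): step: R->5, L=2; B->plug->B->R->E->L->D->refl->E->L'->B->R'->A->plug->C
Char 3 ('D'): step: R->6, L=2; D->plug->D->R->B->L->E->refl->D->L'->E->R'->B->plug->B
Char 4 ('F'): step: R->7, L=2; F->plug->F->R->E->L->D->refl->E->L'->B->R'->B->plug->B
Char 5 ('C'): step: R->0, L->3 (L advanced); C->plug->A->R->A->L->D->refl->E->L'->F->R'->D->plug->D
Char 6 ('B'): step: R->1, L=3; B->plug->B->R->D->L->C->refl->F->L'->C->R'->D->plug->D
Char 7 ('B'): step: R->2, L=3; B->plug->B->R->D->L->C->refl->F->L'->C->R'->A->plug->C
Char 8 ('C'): step: R->3, L=3; C->plug->A->R->C->L->F->refl->C->L'->D->R'->C->plug->A

Answer: DCBBDDCA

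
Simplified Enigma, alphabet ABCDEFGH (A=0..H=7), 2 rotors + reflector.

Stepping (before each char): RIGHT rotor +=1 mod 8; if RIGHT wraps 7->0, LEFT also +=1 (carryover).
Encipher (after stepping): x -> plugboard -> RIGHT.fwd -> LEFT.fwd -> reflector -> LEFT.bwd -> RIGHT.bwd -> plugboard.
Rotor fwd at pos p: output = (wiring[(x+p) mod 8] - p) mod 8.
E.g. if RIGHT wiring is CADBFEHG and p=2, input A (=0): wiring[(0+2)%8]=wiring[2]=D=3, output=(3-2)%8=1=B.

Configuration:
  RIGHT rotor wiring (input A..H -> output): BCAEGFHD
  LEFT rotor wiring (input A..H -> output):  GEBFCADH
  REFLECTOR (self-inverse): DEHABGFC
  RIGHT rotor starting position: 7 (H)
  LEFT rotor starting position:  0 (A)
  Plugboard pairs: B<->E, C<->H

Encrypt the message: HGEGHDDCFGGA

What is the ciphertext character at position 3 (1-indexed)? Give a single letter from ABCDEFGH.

Char 1 ('H'): step: R->0, L->1 (L advanced); H->plug->C->R->A->L->D->refl->A->L'->B->R'->A->plug->A
Char 2 ('G'): step: R->1, L=1; G->plug->G->R->C->L->E->refl->B->L'->D->R'->C->plug->H
Char 3 ('E'): step: R->2, L=1; E->plug->B->R->C->L->E->refl->B->L'->D->R'->D->plug->D

D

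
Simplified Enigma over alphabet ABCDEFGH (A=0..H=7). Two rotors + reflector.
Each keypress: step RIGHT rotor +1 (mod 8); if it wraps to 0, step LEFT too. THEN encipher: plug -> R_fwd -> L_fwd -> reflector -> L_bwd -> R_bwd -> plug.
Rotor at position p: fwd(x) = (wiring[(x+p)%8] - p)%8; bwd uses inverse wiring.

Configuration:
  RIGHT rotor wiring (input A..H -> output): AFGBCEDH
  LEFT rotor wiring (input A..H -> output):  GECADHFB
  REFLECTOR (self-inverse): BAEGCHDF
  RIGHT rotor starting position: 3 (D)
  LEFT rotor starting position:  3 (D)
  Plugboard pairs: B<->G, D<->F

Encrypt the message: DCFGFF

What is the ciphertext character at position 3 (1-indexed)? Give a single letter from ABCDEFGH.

Char 1 ('D'): step: R->4, L=3; D->plug->F->R->B->L->A->refl->B->L'->G->R'->A->plug->A
Char 2 ('C'): step: R->5, L=3; C->plug->C->R->C->L->E->refl->C->L'->D->R'->D->plug->F
Char 3 ('F'): step: R->6, L=3; F->plug->D->R->H->L->H->refl->F->L'->A->R'->E->plug->E

E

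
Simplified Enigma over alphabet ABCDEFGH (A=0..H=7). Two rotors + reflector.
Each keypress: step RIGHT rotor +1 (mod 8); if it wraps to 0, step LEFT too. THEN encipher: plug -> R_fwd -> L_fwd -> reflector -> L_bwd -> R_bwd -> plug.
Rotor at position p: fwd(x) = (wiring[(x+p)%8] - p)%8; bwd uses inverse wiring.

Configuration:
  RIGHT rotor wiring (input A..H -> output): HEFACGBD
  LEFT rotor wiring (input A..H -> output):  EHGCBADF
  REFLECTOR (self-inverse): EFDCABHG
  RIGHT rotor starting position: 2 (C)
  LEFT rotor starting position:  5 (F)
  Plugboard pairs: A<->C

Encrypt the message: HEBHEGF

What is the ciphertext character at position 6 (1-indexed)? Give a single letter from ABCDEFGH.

Char 1 ('H'): step: R->3, L=5; H->plug->H->R->C->L->A->refl->E->L'->H->R'->B->plug->B
Char 2 ('E'): step: R->4, L=5; E->plug->E->R->D->L->H->refl->G->L'->B->R'->G->plug->G
Char 3 ('B'): step: R->5, L=5; B->plug->B->R->E->L->C->refl->D->L'->A->R'->F->plug->F
Char 4 ('H'): step: R->6, L=5; H->plug->H->R->A->L->D->refl->C->L'->E->R'->G->plug->G
Char 5 ('E'): step: R->7, L=5; E->plug->E->R->B->L->G->refl->H->L'->D->R'->F->plug->F
Char 6 ('G'): step: R->0, L->6 (L advanced); G->plug->G->R->B->L->H->refl->G->L'->C->R'->E->plug->E

E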